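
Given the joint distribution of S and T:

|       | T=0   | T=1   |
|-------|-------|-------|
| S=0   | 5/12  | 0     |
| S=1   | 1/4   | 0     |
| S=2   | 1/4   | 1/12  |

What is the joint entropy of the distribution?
H(S,T) = -Σ P(S,T) log₂ P(S,T), summed over the non-zero cells:
H(S,T) = -[(5/12)·log₂(5/12) + (1/4)·log₂(1/4) + (1/4)·log₂(1/4) + (1/12)·log₂(1/12)]
  = 0.5263 + 0.5000 + 0.5000 + 0.2987
  = 1.8250 bits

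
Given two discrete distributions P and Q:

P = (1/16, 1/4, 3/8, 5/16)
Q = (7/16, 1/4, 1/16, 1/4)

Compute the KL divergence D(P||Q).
D(P||Q) = Σ P(i) log₂(P(i)/Q(i))
  i=0: (1/16) × log₂((1/16)/(7/16)) = (1/16) × log₂(1/7) = -0.1755
  i=1: (1/4) × log₂((1/4)/(1/4)) = (1/4) × log₂(1) = 0.0000
  i=2: (3/8) × log₂((3/8)/(1/16)) = (3/8) × log₂(6) = 0.9694
  i=3: (5/16) × log₂((5/16)/(1/4)) = (5/16) × log₂(5/4) = 0.1006
D(P||Q) = -0.1755 + 0.0000 + 0.9694 + 0.1006
  = 0.8945 bits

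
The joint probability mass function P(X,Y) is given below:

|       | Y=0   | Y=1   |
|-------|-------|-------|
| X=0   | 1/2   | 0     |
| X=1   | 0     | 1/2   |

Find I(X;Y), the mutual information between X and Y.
Marginal P(X) (row sums):
  P(X=0) = 1/2 + 0 = 1/2
  P(X=1) = 0 + 1/2 = 1/2
Marginal P(Y) (column sums):
  P(Y=0) = 1/2 + 0 = 1/2
  P(Y=1) = 0 + 1/2 = 1/2

H(X) = -[(1/2)·log₂(1/2) + (1/2)·log₂(1/2)]
  = 0.5000 + 0.5000
  = 1.0000 bits
H(Y) = -[(1/2)·log₂(1/2) + (1/2)·log₂(1/2)]
  = 0.5000 + 0.5000
  = 1.0000 bits
H(X,Y) = -[(1/2)·log₂(1/2) + (1/2)·log₂(1/2)]
  = 0.5000 + 0.5000
  = 1.0000 bits

I(X;Y) = H(X) + H(Y) - H(X,Y)
  = 1.0000 + 1.0000 - 1.0000
  = 1.0000 bits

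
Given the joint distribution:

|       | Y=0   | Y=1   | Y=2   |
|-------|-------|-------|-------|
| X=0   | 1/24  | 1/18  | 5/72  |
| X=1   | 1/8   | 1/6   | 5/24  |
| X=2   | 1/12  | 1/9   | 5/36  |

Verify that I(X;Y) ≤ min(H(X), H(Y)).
Marginal P(X) (row sums):
  P(X=0) = 1/24 + 1/18 + 5/72 = 1/6
  P(X=1) = 1/8 + 1/6 + 5/24 = 1/2
  P(X=2) = 1/12 + 1/9 + 5/36 = 1/3
Marginal P(Y) (column sums):
  P(Y=0) = 1/24 + 1/8 + 1/12 = 1/4
  P(Y=1) = 1/18 + 1/6 + 1/9 = 1/3
  P(Y=2) = 5/72 + 5/24 + 5/36 = 5/12

H(X) = -[(1/6)·log₂(1/6) + (1/2)·log₂(1/2) + (1/3)·log₂(1/3)]
  = 0.4308 + 0.5000 + 0.5283
  = 1.4591 bits
H(Y) = -[(1/4)·log₂(1/4) + (1/3)·log₂(1/3) + (5/12)·log₂(5/12)]
  = 0.5000 + 0.5283 + 0.5263
  = 1.5546 bits
H(X,Y) = -[(1/24)·log₂(1/24) + (1/18)·log₂(1/18) + (5/72)·log₂(5/72) + (1/8)·log₂(1/8) + (1/6)·log₂(1/6) + (5/24)·log₂(5/24) + (1/12)·log₂(1/12) + (1/9)·log₂(1/9) + (5/36)·log₂(5/36)]
  = 0.1910 + 0.2317 + 0.2672 + 0.3750 + 0.4308 + 0.4715 + 0.2987 + 0.3522 + 0.3956
  = 3.0137 bits

I(X;Y) = H(X) + H(Y) - H(X,Y)
  = 1.4591 + 1.5546 - 3.0137
  = 0.0000 bits

min(H(X), H(Y)) = min(1.4591, 1.5546) = 1.4591 bits
Since 0.0000 ≤ 1.4591, the bound is satisfied ✓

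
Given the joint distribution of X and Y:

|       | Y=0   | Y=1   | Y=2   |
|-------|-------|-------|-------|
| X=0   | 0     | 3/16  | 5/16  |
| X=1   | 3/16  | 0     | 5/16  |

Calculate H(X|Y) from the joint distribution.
Marginal P(Y) (column sums):
  P(Y=0) = 0 + 3/16 = 3/16
  P(Y=1) = 3/16 + 0 = 3/16
  P(Y=2) = 5/16 + 5/16 = 5/8

H(X|Y) = -Σ P(X,Y)·log₂ P(X|Y), where P(X|Y) = P(X,Y) / P(Y)
  (cells with P(X,Y) = 0 contribute 0)
  (X=0,Y=1): P(X|Y) = (3/16)/(3/16) = 1;  -(3/16)·log₂(1) = 0.0000
  (X=0,Y=2): P(X|Y) = (5/16)/(5/8) = 1/2;  -(5/16)·log₂(1/2) = 0.3125
  (X=1,Y=0): P(X|Y) = (3/16)/(3/16) = 1;  -(3/16)·log₂(1) = 0.0000
  (X=1,Y=2): P(X|Y) = (5/16)/(5/8) = 1/2;  -(5/16)·log₂(1/2) = 0.3125
H(X|Y) = 0.0000 + 0.3125 + 0.0000 + 0.3125
  = 0.6250 bits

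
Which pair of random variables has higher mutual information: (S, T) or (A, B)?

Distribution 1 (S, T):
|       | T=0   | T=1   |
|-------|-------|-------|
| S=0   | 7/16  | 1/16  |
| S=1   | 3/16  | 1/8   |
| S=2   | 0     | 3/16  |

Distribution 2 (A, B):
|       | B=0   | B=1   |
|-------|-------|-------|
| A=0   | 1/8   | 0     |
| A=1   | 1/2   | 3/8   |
Distribution 1 (S, T):
Marginal P(S) (row sums):
  P(S=0) = 7/16 + 1/16 = 1/2
  P(S=1) = 3/16 + 1/8 = 5/16
  P(S=2) = 0 + 3/16 = 3/16
Marginal P(T) (column sums):
  P(T=0) = 7/16 + 3/16 + 0 = 5/8
  P(T=1) = 1/16 + 1/8 + 3/16 = 3/8

H(S) = -[(1/2)·log₂(1/2) + (5/16)·log₂(5/16) + (3/16)·log₂(3/16)]
  = 0.5000 + 0.5244 + 0.4528
  = 1.4772 bits
H(T) = -[(5/8)·log₂(5/8) + (3/8)·log₂(3/8)]
  = 0.4238 + 0.5306
  = 0.9544 bits
H(S,T) = -[(7/16)·log₂(7/16) + (1/16)·log₂(1/16) + (3/16)·log₂(3/16) + (1/8)·log₂(1/8) + (3/16)·log₂(3/16)]
  = 0.5218 + 0.2500 + 0.4528 + 0.3750 + 0.4528
  = 2.0524 bits

I(S;T) = H(S) + H(T) - H(S,T)
  = 1.4772 + 0.9544 - 2.0524
  = 0.3792 bits

Distribution 2 (A, B):
Marginal P(A) (row sums):
  P(A=0) = 1/8 + 0 = 1/8
  P(A=1) = 1/2 + 3/8 = 7/8
Marginal P(B) (column sums):
  P(B=0) = 1/8 + 1/2 = 5/8
  P(B=1) = 0 + 3/8 = 3/8

H(A) = -[(1/8)·log₂(1/8) + (7/8)·log₂(7/8)]
  = 0.3750 + 0.1686
  = 0.5436 bits
H(B) = -[(5/8)·log₂(5/8) + (3/8)·log₂(3/8)]
  = 0.4238 + 0.5306
  = 0.9544 bits
H(A,B) = -[(1/8)·log₂(1/8) + (1/2)·log₂(1/2) + (3/8)·log₂(3/8)]
  = 0.3750 + 0.5000 + 0.5306
  = 1.4056 bits

I(A;B) = H(A) + H(B) - H(A,B)
  = 0.5436 + 0.9544 - 1.4056
  = 0.0924 bits

I(S;T) = 0.3792 bits > I(A;B) = 0.0924 bits, so (S, T) has the higher mutual information (stronger dependence).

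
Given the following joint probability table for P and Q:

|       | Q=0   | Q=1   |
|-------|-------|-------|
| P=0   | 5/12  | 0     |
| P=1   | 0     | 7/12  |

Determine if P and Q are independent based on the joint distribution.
Marginal P(P) (row sums):
  P(P=0) = 5/12 + 0 = 5/12
  P(P=1) = 0 + 7/12 = 7/12
Marginal P(Q) (column sums):
  P(Q=0) = 5/12 + 0 = 5/12
  P(Q=1) = 0 + 7/12 = 7/12

P and Q are independent iff P(P=i,Q=j) = P(P=i)·P(Q=j) for every cell.
  P(P=0)·P(Q=0) = 5/12 × 5/12 = 25/144, but P(P=0,Q=0) = 5/12 ✗

No, P and Q are not independent. Quantitatively, I(P;Q) > 0:

H(P) = -[(5/12)·log₂(5/12) + (7/12)·log₂(7/12)]
  = 0.5263 + 0.4536
  = 0.9799 bits
H(Q) = -[(5/12)·log₂(5/12) + (7/12)·log₂(7/12)]
  = 0.5263 + 0.4536
  = 0.9799 bits
H(P,Q) = -[(5/12)·log₂(5/12) + (7/12)·log₂(7/12)]
  = 0.5263 + 0.4536
  = 0.9799 bits
I(P;Q) = H(P) + H(Q) - H(P,Q) = 0.9799 + 0.9799 - 0.9799 = 0.9799 bits > 0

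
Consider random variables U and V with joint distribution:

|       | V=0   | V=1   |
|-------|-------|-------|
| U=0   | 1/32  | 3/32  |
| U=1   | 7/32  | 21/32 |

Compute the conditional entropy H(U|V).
Marginal P(V) (column sums):
  P(V=0) = 1/32 + 7/32 = 1/4
  P(V=1) = 3/32 + 21/32 = 3/4

H(U|V) = -Σ P(U,V)·log₂ P(U|V), where P(U|V) = P(U,V) / P(V)
  (U=0,V=0): P(U|V) = (1/32)/(1/4) = 1/8;  -(1/32)·log₂(1/8) = 0.0938
  (U=0,V=1): P(U|V) = (3/32)/(3/4) = 1/8;  -(3/32)·log₂(1/8) = 0.2813
  (U=1,V=0): P(U|V) = (7/32)/(1/4) = 7/8;  -(7/32)·log₂(7/8) = 0.0421
  (U=1,V=1): P(U|V) = (21/32)/(3/4) = 7/8;  -(21/32)·log₂(7/8) = 0.1264
H(U|V) = 0.0938 + 0.2813 + 0.0421 + 0.1264
  = 0.5436 bits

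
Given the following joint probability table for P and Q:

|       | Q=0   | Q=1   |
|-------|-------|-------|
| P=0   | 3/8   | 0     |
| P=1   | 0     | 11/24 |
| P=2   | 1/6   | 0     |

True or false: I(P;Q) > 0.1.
Marginal P(P) (row sums):
  P(P=0) = 3/8 + 0 = 3/8
  P(P=1) = 0 + 11/24 = 11/24
  P(P=2) = 1/6 + 0 = 1/6
Marginal P(Q) (column sums):
  P(Q=0) = 3/8 + 0 + 1/6 = 13/24
  P(Q=1) = 0 + 11/24 + 0 = 11/24

H(P) = -[(3/8)·log₂(3/8) + (11/24)·log₂(11/24) + (1/6)·log₂(1/6)]
  = 0.5306 + 0.5159 + 0.4308
  = 1.4773 bits
H(Q) = -[(13/24)·log₂(13/24) + (11/24)·log₂(11/24)]
  = 0.4791 + 0.5159
  = 0.9950 bits
H(P,Q) = -[(3/8)·log₂(3/8) + (11/24)·log₂(11/24) + (1/6)·log₂(1/6)]
  = 0.5306 + 0.5159 + 0.4308
  = 1.4773 bits

I(P;Q) = H(P) + H(Q) - H(P,Q)
  = 1.4773 + 0.9950 - 1.4773
  = 0.9950 bits

True. I(P;Q) = 0.9950 bits, which is > 0.1 bits.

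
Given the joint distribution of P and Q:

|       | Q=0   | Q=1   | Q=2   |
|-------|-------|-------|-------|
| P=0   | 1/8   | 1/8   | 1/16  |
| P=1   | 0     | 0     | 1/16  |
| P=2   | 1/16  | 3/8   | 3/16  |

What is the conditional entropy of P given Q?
Marginal P(Q) (column sums):
  P(Q=0) = 1/8 + 0 + 1/16 = 3/16
  P(Q=1) = 1/8 + 0 + 3/8 = 1/2
  P(Q=2) = 1/16 + 1/16 + 3/16 = 5/16

H(P|Q) = -Σ P(P,Q)·log₂ P(P|Q), where P(P|Q) = P(P,Q) / P(Q)
  (cells with P(P,Q) = 0 contribute 0)
  (P=0,Q=0): P(P|Q) = (1/8)/(3/16) = 2/3;  -(1/8)·log₂(2/3) = 0.0731
  (P=0,Q=1): P(P|Q) = (1/8)/(1/2) = 1/4;  -(1/8)·log₂(1/4) = 0.2500
  (P=0,Q=2): P(P|Q) = (1/16)/(5/16) = 1/5;  -(1/16)·log₂(1/5) = 0.1451
  (P=1,Q=2): P(P|Q) = (1/16)/(5/16) = 1/5;  -(1/16)·log₂(1/5) = 0.1451
  (P=2,Q=0): P(P|Q) = (1/16)/(3/16) = 1/3;  -(1/16)·log₂(1/3) = 0.0991
  (P=2,Q=1): P(P|Q) = (3/8)/(1/2) = 3/4;  -(3/8)·log₂(3/4) = 0.1556
  (P=2,Q=2): P(P|Q) = (3/16)/(5/16) = 3/5;  -(3/16)·log₂(3/5) = 0.1382
H(P|Q) = 0.0731 + 0.2500 + 0.1451 + 0.1451 + 0.0991 + 0.1556 + 0.1382
  = 1.0062 bits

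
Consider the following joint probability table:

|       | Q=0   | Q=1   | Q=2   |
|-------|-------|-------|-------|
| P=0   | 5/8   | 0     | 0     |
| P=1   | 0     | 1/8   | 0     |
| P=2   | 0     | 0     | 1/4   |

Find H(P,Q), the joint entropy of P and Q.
H(P,Q) = -Σ P(P,Q) log₂ P(P,Q), summed over the non-zero cells:
H(P,Q) = -[(5/8)·log₂(5/8) + (1/8)·log₂(1/8) + (1/4)·log₂(1/4)]
  = 0.4238 + 0.3750 + 0.5000
  = 1.2988 bits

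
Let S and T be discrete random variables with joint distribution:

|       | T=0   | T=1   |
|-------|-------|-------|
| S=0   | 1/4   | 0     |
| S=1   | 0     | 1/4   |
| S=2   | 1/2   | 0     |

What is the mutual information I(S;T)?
Marginal P(S) (row sums):
  P(S=0) = 1/4 + 0 = 1/4
  P(S=1) = 0 + 1/4 = 1/4
  P(S=2) = 1/2 + 0 = 1/2
Marginal P(T) (column sums):
  P(T=0) = 1/4 + 0 + 1/2 = 3/4
  P(T=1) = 0 + 1/4 + 0 = 1/4

H(S) = -[(1/4)·log₂(1/4) + (1/4)·log₂(1/4) + (1/2)·log₂(1/2)]
  = 0.5000 + 0.5000 + 0.5000
  = 1.5000 bits
H(T) = -[(3/4)·log₂(3/4) + (1/4)·log₂(1/4)]
  = 0.3113 + 0.5000
  = 0.8113 bits
H(S,T) = -[(1/4)·log₂(1/4) + (1/4)·log₂(1/4) + (1/2)·log₂(1/2)]
  = 0.5000 + 0.5000 + 0.5000
  = 1.5000 bits

I(S;T) = H(S) + H(T) - H(S,T)
  = 1.5000 + 0.8113 - 1.5000
  = 0.8113 bits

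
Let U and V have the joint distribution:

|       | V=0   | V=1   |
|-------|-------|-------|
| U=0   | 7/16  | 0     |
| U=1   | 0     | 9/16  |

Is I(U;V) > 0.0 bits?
Marginal P(U) (row sums):
  P(U=0) = 7/16 + 0 = 7/16
  P(U=1) = 0 + 9/16 = 9/16
Marginal P(V) (column sums):
  P(V=0) = 7/16 + 0 = 7/16
  P(V=1) = 0 + 9/16 = 9/16

H(U) = -[(7/16)·log₂(7/16) + (9/16)·log₂(9/16)]
  = 0.5218 + 0.4669
  = 0.9887 bits
H(V) = -[(7/16)·log₂(7/16) + (9/16)·log₂(9/16)]
  = 0.5218 + 0.4669
  = 0.9887 bits
H(U,V) = -[(7/16)·log₂(7/16) + (9/16)·log₂(9/16)]
  = 0.5218 + 0.4669
  = 0.9887 bits

I(U;V) = H(U) + H(V) - H(U,V)
  = 0.9887 + 0.9887 - 0.9887
  = 0.9887 bits

Yes. I(U;V) = 0.9887 bits, which is > 0.0 bits.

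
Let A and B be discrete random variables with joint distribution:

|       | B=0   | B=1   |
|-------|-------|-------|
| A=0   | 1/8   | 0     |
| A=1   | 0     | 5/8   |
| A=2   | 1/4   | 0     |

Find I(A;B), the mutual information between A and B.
Marginal P(A) (row sums):
  P(A=0) = 1/8 + 0 = 1/8
  P(A=1) = 0 + 5/8 = 5/8
  P(A=2) = 1/4 + 0 = 1/4
Marginal P(B) (column sums):
  P(B=0) = 1/8 + 0 + 1/4 = 3/8
  P(B=1) = 0 + 5/8 + 0 = 5/8

H(A) = -[(1/8)·log₂(1/8) + (5/8)·log₂(5/8) + (1/4)·log₂(1/4)]
  = 0.3750 + 0.4238 + 0.5000
  = 1.2988 bits
H(B) = -[(3/8)·log₂(3/8) + (5/8)·log₂(5/8)]
  = 0.5306 + 0.4238
  = 0.9544 bits
H(A,B) = -[(1/8)·log₂(1/8) + (5/8)·log₂(5/8) + (1/4)·log₂(1/4)]
  = 0.3750 + 0.4238 + 0.5000
  = 1.2988 bits

I(A;B) = H(A) + H(B) - H(A,B)
  = 1.2988 + 0.9544 - 1.2988
  = 0.9544 bits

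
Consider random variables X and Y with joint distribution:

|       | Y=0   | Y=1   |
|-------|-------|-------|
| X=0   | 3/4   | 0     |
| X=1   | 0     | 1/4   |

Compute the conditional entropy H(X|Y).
Marginal P(Y) (column sums):
  P(Y=0) = 3/4 + 0 = 3/4
  P(Y=1) = 0 + 1/4 = 1/4

H(X|Y) = -Σ P(X,Y)·log₂ P(X|Y), where P(X|Y) = P(X,Y) / P(Y)
  (cells with P(X,Y) = 0 contribute 0)
  (X=0,Y=0): P(X|Y) = (3/4)/(3/4) = 1;  -(3/4)·log₂(1) = 0.0000
  (X=1,Y=1): P(X|Y) = (1/4)/(1/4) = 1;  -(1/4)·log₂(1) = 0.0000
H(X|Y) = 0.0000 + 0.0000
  = 0.0000 bits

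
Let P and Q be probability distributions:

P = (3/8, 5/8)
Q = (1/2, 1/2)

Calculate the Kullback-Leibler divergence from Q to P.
D(P||Q) = Σ P(i) log₂(P(i)/Q(i))
  i=0: (3/8) × log₂((3/8)/(1/2)) = (3/8) × log₂(3/4) = -0.1556
  i=1: (5/8) × log₂((5/8)/(1/2)) = (5/8) × log₂(5/4) = 0.2012
D(P||Q) = -0.1556 + 0.2012
  = 0.0456 bits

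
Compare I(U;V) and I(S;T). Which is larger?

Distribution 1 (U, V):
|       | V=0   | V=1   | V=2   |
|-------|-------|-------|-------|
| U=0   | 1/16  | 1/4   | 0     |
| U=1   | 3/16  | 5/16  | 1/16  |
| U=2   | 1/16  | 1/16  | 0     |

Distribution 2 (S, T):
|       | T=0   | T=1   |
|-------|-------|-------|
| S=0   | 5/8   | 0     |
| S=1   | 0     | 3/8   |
Distribution 1 (U, V):
Marginal P(U) (row sums):
  P(U=0) = 1/16 + 1/4 + 0 = 5/16
  P(U=1) = 3/16 + 5/16 + 1/16 = 9/16
  P(U=2) = 1/16 + 1/16 + 0 = 1/8
Marginal P(V) (column sums):
  P(V=0) = 1/16 + 3/16 + 1/16 = 5/16
  P(V=1) = 1/4 + 5/16 + 1/16 = 5/8
  P(V=2) = 0 + 1/16 + 0 = 1/16

H(U) = -[(5/16)·log₂(5/16) + (9/16)·log₂(9/16) + (1/8)·log₂(1/8)]
  = 0.5244 + 0.4669 + 0.3750
  = 1.3663 bits
H(V) = -[(5/16)·log₂(5/16) + (5/8)·log₂(5/8) + (1/16)·log₂(1/16)]
  = 0.5244 + 0.4238 + 0.2500
  = 1.1982 bits
H(U,V) = -[(1/16)·log₂(1/16) + (1/4)·log₂(1/4) + (3/16)·log₂(3/16) + (5/16)·log₂(5/16) + (1/16)·log₂(1/16) + (1/16)·log₂(1/16) + (1/16)·log₂(1/16)]
  = 0.2500 + 0.5000 + 0.4528 + 0.5244 + 0.2500 + 0.2500 + 0.2500
  = 2.4772 bits

I(U;V) = H(U) + H(V) - H(U,V)
  = 1.3663 + 1.1982 - 2.4772
  = 0.0873 bits

Distribution 2 (S, T):
Marginal P(S) (row sums):
  P(S=0) = 5/8 + 0 = 5/8
  P(S=1) = 0 + 3/8 = 3/8
Marginal P(T) (column sums):
  P(T=0) = 5/8 + 0 = 5/8
  P(T=1) = 0 + 3/8 = 3/8

H(S) = -[(5/8)·log₂(5/8) + (3/8)·log₂(3/8)]
  = 0.4238 + 0.5306
  = 0.9544 bits
H(T) = -[(5/8)·log₂(5/8) + (3/8)·log₂(3/8)]
  = 0.4238 + 0.5306
  = 0.9544 bits
H(S,T) = -[(5/8)·log₂(5/8) + (3/8)·log₂(3/8)]
  = 0.4238 + 0.5306
  = 0.9544 bits

I(S;T) = H(S) + H(T) - H(S,T)
  = 0.9544 + 0.9544 - 0.9544
  = 0.9544 bits

I(S;T) = 0.9544 bits > I(U;V) = 0.0873 bits, so (S, T) has the higher mutual information (stronger dependence).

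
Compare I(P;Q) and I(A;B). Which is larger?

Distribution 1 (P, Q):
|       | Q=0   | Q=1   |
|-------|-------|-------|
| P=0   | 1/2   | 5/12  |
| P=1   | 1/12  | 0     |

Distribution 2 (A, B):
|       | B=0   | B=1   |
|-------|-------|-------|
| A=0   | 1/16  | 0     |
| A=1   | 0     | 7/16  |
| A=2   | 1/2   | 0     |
Distribution 1 (P, Q):
Marginal P(P) (row sums):
  P(P=0) = 1/2 + 5/12 = 11/12
  P(P=1) = 1/12 + 0 = 1/12
Marginal P(Q) (column sums):
  P(Q=0) = 1/2 + 1/12 = 7/12
  P(Q=1) = 5/12 + 0 = 5/12

H(P) = -[(11/12)·log₂(11/12) + (1/12)·log₂(1/12)]
  = 0.1151 + 0.2987
  = 0.4138 bits
H(Q) = -[(7/12)·log₂(7/12) + (5/12)·log₂(5/12)]
  = 0.4536 + 0.5263
  = 0.9799 bits
H(P,Q) = -[(1/2)·log₂(1/2) + (5/12)·log₂(5/12) + (1/12)·log₂(1/12)]
  = 0.5000 + 0.5263 + 0.2987
  = 1.3250 bits

I(P;Q) = H(P) + H(Q) - H(P,Q)
  = 0.4138 + 0.9799 - 1.3250
  = 0.0687 bits

Distribution 2 (A, B):
Marginal P(A) (row sums):
  P(A=0) = 1/16 + 0 = 1/16
  P(A=1) = 0 + 7/16 = 7/16
  P(A=2) = 1/2 + 0 = 1/2
Marginal P(B) (column sums):
  P(B=0) = 1/16 + 0 + 1/2 = 9/16
  P(B=1) = 0 + 7/16 + 0 = 7/16

H(A) = -[(1/16)·log₂(1/16) + (7/16)·log₂(7/16) + (1/2)·log₂(1/2)]
  = 0.2500 + 0.5218 + 0.5000
  = 1.2718 bits
H(B) = -[(9/16)·log₂(9/16) + (7/16)·log₂(7/16)]
  = 0.4669 + 0.5218
  = 0.9887 bits
H(A,B) = -[(1/16)·log₂(1/16) + (7/16)·log₂(7/16) + (1/2)·log₂(1/2)]
  = 0.2500 + 0.5218 + 0.5000
  = 1.2718 bits

I(A;B) = H(A) + H(B) - H(A,B)
  = 1.2718 + 0.9887 - 1.2718
  = 0.9887 bits

I(A;B) = 0.9887 bits > I(P;Q) = 0.0687 bits, so (A, B) has the higher mutual information (stronger dependence).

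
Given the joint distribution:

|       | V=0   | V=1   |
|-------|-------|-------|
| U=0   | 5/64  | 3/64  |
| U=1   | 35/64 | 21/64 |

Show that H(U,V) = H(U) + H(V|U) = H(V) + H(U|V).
Marginal P(U) (row sums):
  P(U=0) = 5/64 + 3/64 = 1/8
  P(U=1) = 35/64 + 21/64 = 7/8
Marginal P(V) (column sums):
  P(V=0) = 5/64 + 35/64 = 5/8
  P(V=1) = 3/64 + 21/64 = 3/8

Decomposition 1: H(U) + H(V|U)
H(U) = -[(1/8)·log₂(1/8) + (7/8)·log₂(7/8)]
  = 0.3750 + 0.1686
  = 0.5436 bits
H(V|U) = -Σ P(U,V)·log₂ P(V|U), where P(V|U) = P(U,V) / P(U)
  (U=0,V=0): P(V|U) = (5/64)/(1/8) = 5/8;  -(5/64)·log₂(5/8) = 0.0530
  (U=0,V=1): P(V|U) = (3/64)/(1/8) = 3/8;  -(3/64)·log₂(3/8) = 0.0663
  (U=1,V=0): P(V|U) = (35/64)/(7/8) = 5/8;  -(35/64)·log₂(5/8) = 0.3708
  (U=1,V=1): P(V|U) = (21/64)/(7/8) = 3/8;  -(21/64)·log₂(3/8) = 0.4643
H(V|U) = 0.0530 + 0.0663 + 0.3708 + 0.4643
  = 0.9544 bits
H(U) + H(V|U) = 0.5436 + 0.9544 = 1.4980 bits

Decomposition 2: H(V) + H(U|V)
H(V) = -[(5/8)·log₂(5/8) + (3/8)·log₂(3/8)]
  = 0.4238 + 0.5306
  = 0.9544 bits
H(U|V) = -Σ P(U,V)·log₂ P(U|V), where P(U|V) = P(U,V) / P(V)
  (U=0,V=0): P(U|V) = (5/64)/(5/8) = 1/8;  -(5/64)·log₂(1/8) = 0.2344
  (U=0,V=1): P(U|V) = (3/64)/(3/8) = 1/8;  -(3/64)·log₂(1/8) = 0.1406
  (U=1,V=0): P(U|V) = (35/64)/(5/8) = 7/8;  -(35/64)·log₂(7/8) = 0.1054
  (U=1,V=1): P(U|V) = (21/64)/(3/8) = 7/8;  -(21/64)·log₂(7/8) = 0.0632
H(U|V) = 0.2344 + 0.1406 + 0.1054 + 0.0632
  = 0.5436 bits
H(V) + H(U|V) = 0.9544 + 0.5436 = 1.4980 bits

Direct computation of the joint entropy:
H(U,V) = -[(5/64)·log₂(5/64) + (3/64)·log₂(3/64) + (35/64)·log₂(35/64) + (21/64)·log₂(21/64)]
  = 0.2873 + 0.2070 + 0.4762 + 0.5275
  = 1.4980 bits

All three agree: H(U,V) = 1.4980 bits ✓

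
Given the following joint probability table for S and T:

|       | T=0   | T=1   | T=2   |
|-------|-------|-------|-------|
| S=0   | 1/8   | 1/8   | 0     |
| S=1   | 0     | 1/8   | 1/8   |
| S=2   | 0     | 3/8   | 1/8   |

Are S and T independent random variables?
Marginal P(S) (row sums):
  P(S=0) = 1/8 + 1/8 + 0 = 1/4
  P(S=1) = 0 + 1/8 + 1/8 = 1/4
  P(S=2) = 0 + 3/8 + 1/8 = 1/2
Marginal P(T) (column sums):
  P(T=0) = 1/8 + 0 + 0 = 1/8
  P(T=1) = 1/8 + 1/8 + 3/8 = 5/8
  P(T=2) = 0 + 1/8 + 1/8 = 1/4

S and T are independent iff P(S=i,T=j) = P(S=i)·P(T=j) for every cell.
  P(S=0)·P(T=0) = 1/4 × 1/8 = 1/32, but P(S=0,T=0) = 1/8 ✗

No, S and T are not independent. Quantitatively, I(S;T) > 0:

H(S) = -[(1/4)·log₂(1/4) + (1/4)·log₂(1/4) + (1/2)·log₂(1/2)]
  = 0.5000 + 0.5000 + 0.5000
  = 1.5000 bits
H(T) = -[(1/8)·log₂(1/8) + (5/8)·log₂(5/8) + (1/4)·log₂(1/4)]
  = 0.3750 + 0.4238 + 0.5000
  = 1.2988 bits
H(S,T) = -[(1/8)·log₂(1/8) + (1/8)·log₂(1/8) + (1/8)·log₂(1/8) + (1/8)·log₂(1/8) + (3/8)·log₂(3/8) + (1/8)·log₂(1/8)]
  = 0.3750 + 0.3750 + 0.3750 + 0.3750 + 0.5306 + 0.3750
  = 2.4056 bits
I(S;T) = H(S) + H(T) - H(S,T) = 1.5000 + 1.2988 - 2.4056 = 0.3932 bits > 0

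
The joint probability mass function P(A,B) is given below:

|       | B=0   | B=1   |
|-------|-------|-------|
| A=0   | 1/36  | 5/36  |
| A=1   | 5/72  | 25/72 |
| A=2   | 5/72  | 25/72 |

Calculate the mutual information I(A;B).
Marginal P(A) (row sums):
  P(A=0) = 1/36 + 5/36 = 1/6
  P(A=1) = 5/72 + 25/72 = 5/12
  P(A=2) = 5/72 + 25/72 = 5/12
Marginal P(B) (column sums):
  P(B=0) = 1/36 + 5/72 + 5/72 = 1/6
  P(B=1) = 5/36 + 25/72 + 25/72 = 5/6

H(A) = -[(1/6)·log₂(1/6) + (5/12)·log₂(5/12) + (5/12)·log₂(5/12)]
  = 0.4308 + 0.5263 + 0.5263
  = 1.4834 bits
H(B) = -[(1/6)·log₂(1/6) + (5/6)·log₂(5/6)]
  = 0.4308 + 0.2192
  = 0.6500 bits
H(A,B) = -[(1/36)·log₂(1/36) + (5/36)·log₂(5/36) + (5/72)·log₂(5/72) + (25/72)·log₂(25/72) + (5/72)·log₂(5/72) + (25/72)·log₂(25/72)]
  = 0.1436 + 0.3956 + 0.2672 + 0.5299 + 0.2672 + 0.5299
  = 2.1334 bits

I(A;B) = H(A) + H(B) - H(A,B)
  = 1.4834 + 0.6500 - 2.1334
  = 0.0000 bits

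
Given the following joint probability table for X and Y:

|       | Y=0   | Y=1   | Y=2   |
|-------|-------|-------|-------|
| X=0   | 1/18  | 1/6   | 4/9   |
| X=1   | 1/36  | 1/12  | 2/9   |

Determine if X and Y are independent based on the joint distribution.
Marginal P(X) (row sums):
  P(X=0) = 1/18 + 1/6 + 4/9 = 2/3
  P(X=1) = 1/36 + 1/12 + 2/9 = 1/3
Marginal P(Y) (column sums):
  P(Y=0) = 1/18 + 1/36 = 1/12
  P(Y=1) = 1/6 + 1/12 = 1/4
  P(Y=2) = 4/9 + 2/9 = 2/3

X and Y are independent iff P(X=i,Y=j) = P(X=i)·P(Y=j) for every cell.
  P(X=0)·P(Y=0) = 2/3 × 1/12 = 1/18 = P(X=0,Y=0) ✓
  P(X=0)·P(Y=1) = 2/3 × 1/4 = 1/6 = P(X=0,Y=1) ✓
  P(X=0)·P(Y=2) = 2/3 × 2/3 = 4/9 = P(X=0,Y=2) ✓
  P(X=1)·P(Y=0) = 1/3 × 1/12 = 1/36 = P(X=1,Y=0) ✓
  P(X=1)·P(Y=1) = 1/3 × 1/4 = 1/12 = P(X=1,Y=1) ✓
  P(X=1)·P(Y=2) = 1/3 × 2/3 = 2/9 = P(X=1,Y=2) ✓

Yes, X and Y are independent: every cell factors, so I(X;Y) = 0 bits.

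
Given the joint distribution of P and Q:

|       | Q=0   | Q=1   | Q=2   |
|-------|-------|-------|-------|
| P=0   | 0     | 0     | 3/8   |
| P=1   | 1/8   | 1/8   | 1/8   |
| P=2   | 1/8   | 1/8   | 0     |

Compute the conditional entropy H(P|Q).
Marginal P(Q) (column sums):
  P(Q=0) = 0 + 1/8 + 1/8 = 1/4
  P(Q=1) = 0 + 1/8 + 1/8 = 1/4
  P(Q=2) = 3/8 + 1/8 + 0 = 1/2

H(P|Q) = -Σ P(P,Q)·log₂ P(P|Q), where P(P|Q) = P(P,Q) / P(Q)
  (cells with P(P,Q) = 0 contribute 0)
  (P=0,Q=2): P(P|Q) = (3/8)/(1/2) = 3/4;  -(3/8)·log₂(3/4) = 0.1556
  (P=1,Q=0): P(P|Q) = (1/8)/(1/4) = 1/2;  -(1/8)·log₂(1/2) = 0.1250
  (P=1,Q=1): P(P|Q) = (1/8)/(1/4) = 1/2;  -(1/8)·log₂(1/2) = 0.1250
  (P=1,Q=2): P(P|Q) = (1/8)/(1/2) = 1/4;  -(1/8)·log₂(1/4) = 0.2500
  (P=2,Q=0): P(P|Q) = (1/8)/(1/4) = 1/2;  -(1/8)·log₂(1/2) = 0.1250
  (P=2,Q=1): P(P|Q) = (1/8)/(1/4) = 1/2;  -(1/8)·log₂(1/2) = 0.1250
H(P|Q) = 0.1556 + 0.1250 + 0.1250 + 0.2500 + 0.1250 + 0.1250
  = 0.9056 bits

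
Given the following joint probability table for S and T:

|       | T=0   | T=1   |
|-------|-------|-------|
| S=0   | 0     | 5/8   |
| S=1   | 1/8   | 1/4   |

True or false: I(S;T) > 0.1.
Marginal P(S) (row sums):
  P(S=0) = 0 + 5/8 = 5/8
  P(S=1) = 1/8 + 1/4 = 3/8
Marginal P(T) (column sums):
  P(T=0) = 0 + 1/8 = 1/8
  P(T=1) = 5/8 + 1/4 = 7/8

H(S) = -[(5/8)·log₂(5/8) + (3/8)·log₂(3/8)]
  = 0.4238 + 0.5306
  = 0.9544 bits
H(T) = -[(1/8)·log₂(1/8) + (7/8)·log₂(7/8)]
  = 0.3750 + 0.1686
  = 0.5436 bits
H(S,T) = -[(5/8)·log₂(5/8) + (1/8)·log₂(1/8) + (1/4)·log₂(1/4)]
  = 0.4238 + 0.3750 + 0.5000
  = 1.2988 bits

I(S;T) = H(S) + H(T) - H(S,T)
  = 0.9544 + 0.5436 - 1.2988
  = 0.1992 bits

True. I(S;T) = 0.1992 bits, which is > 0.1 bits.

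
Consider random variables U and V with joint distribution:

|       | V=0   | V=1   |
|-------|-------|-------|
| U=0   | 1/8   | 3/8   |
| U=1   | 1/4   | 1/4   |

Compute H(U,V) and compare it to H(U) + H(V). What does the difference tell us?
Marginal P(U) (row sums):
  P(U=0) = 1/8 + 3/8 = 1/2
  P(U=1) = 1/4 + 1/4 = 1/2
Marginal P(V) (column sums):
  P(V=0) = 1/8 + 1/4 = 3/8
  P(V=1) = 3/8 + 1/4 = 5/8

H(U,V) = -[(1/8)·log₂(1/8) + (3/8)·log₂(3/8) + (1/4)·log₂(1/4) + (1/4)·log₂(1/4)]
  = 0.3750 + 0.5306 + 0.5000 + 0.5000
  = 1.9056 bits
H(U) = -[(1/2)·log₂(1/2) + (1/2)·log₂(1/2)]
  = 0.5000 + 0.5000
  = 1.0000 bits
H(V) = -[(3/8)·log₂(3/8) + (5/8)·log₂(5/8)]
  = 0.5306 + 0.4238
  = 0.9544 bits

H(U) + H(V) = 1.0000 + 0.9544 = 1.9544 bits
Difference: H(U) + H(V) - H(U,V) = 1.9544 - 1.9056 = 0.0488 bits = I(U;V)

The difference is the mutual information; it is positive here, so U and V are dependent (knowing one reduces uncertainty about the other by 0.0488 bits).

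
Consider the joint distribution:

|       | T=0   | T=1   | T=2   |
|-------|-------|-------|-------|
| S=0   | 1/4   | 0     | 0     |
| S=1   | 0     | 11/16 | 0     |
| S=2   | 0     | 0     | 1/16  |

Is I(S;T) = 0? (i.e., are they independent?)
Marginal P(S) (row sums):
  P(S=0) = 1/4 + 0 + 0 = 1/4
  P(S=1) = 0 + 11/16 + 0 = 11/16
  P(S=2) = 0 + 0 + 1/16 = 1/16
Marginal P(T) (column sums):
  P(T=0) = 1/4 + 0 + 0 = 1/4
  P(T=1) = 0 + 11/16 + 0 = 11/16
  P(T=2) = 0 + 0 + 1/16 = 1/16

S and T are independent iff P(S=i,T=j) = P(S=i)·P(T=j) for every cell.
  P(S=0)·P(T=0) = 1/4 × 1/4 = 1/16, but P(S=0,T=0) = 1/4 ✗

No, S and T are not independent. Quantitatively, I(S;T) > 0:

H(S) = -[(1/4)·log₂(1/4) + (11/16)·log₂(11/16) + (1/16)·log₂(1/16)]
  = 0.5000 + 0.3716 + 0.2500
  = 1.1216 bits
H(T) = -[(1/4)·log₂(1/4) + (11/16)·log₂(11/16) + (1/16)·log₂(1/16)]
  = 0.5000 + 0.3716 + 0.2500
  = 1.1216 bits
H(S,T) = -[(1/4)·log₂(1/4) + (11/16)·log₂(11/16) + (1/16)·log₂(1/16)]
  = 0.5000 + 0.3716 + 0.2500
  = 1.1216 bits
I(S;T) = H(S) + H(T) - H(S,T) = 1.1216 + 1.1216 - 1.1216 = 1.1216 bits > 0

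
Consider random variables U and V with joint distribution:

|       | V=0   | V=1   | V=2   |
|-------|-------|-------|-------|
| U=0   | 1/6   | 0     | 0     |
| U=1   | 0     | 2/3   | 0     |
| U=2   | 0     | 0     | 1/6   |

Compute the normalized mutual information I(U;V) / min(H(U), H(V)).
Marginal P(U) (row sums):
  P(U=0) = 1/6 + 0 + 0 = 1/6
  P(U=1) = 0 + 2/3 + 0 = 2/3
  P(U=2) = 0 + 0 + 1/6 = 1/6
Marginal P(V) (column sums):
  P(V=0) = 1/6 + 0 + 0 = 1/6
  P(V=1) = 0 + 2/3 + 0 = 2/3
  P(V=2) = 0 + 0 + 1/6 = 1/6

H(U) = -[(1/6)·log₂(1/6) + (2/3)·log₂(2/3) + (1/6)·log₂(1/6)]
  = 0.4308 + 0.3900 + 0.4308
  = 1.2516 bits
H(V) = -[(1/6)·log₂(1/6) + (2/3)·log₂(2/3) + (1/6)·log₂(1/6)]
  = 0.4308 + 0.3900 + 0.4308
  = 1.2516 bits
H(U,V) = -[(1/6)·log₂(1/6) + (2/3)·log₂(2/3) + (1/6)·log₂(1/6)]
  = 0.4308 + 0.3900 + 0.4308
  = 1.2516 bits

I(U;V) = H(U) + H(V) - H(U,V)
  = 1.2516 + 1.2516 - 1.2516
  = 1.2516 bits

min(H(U), H(V)) = min(1.2516, 1.2516) = 1.2516 bits
Normalized MI = 1.2516 / 1.2516 = 1.0000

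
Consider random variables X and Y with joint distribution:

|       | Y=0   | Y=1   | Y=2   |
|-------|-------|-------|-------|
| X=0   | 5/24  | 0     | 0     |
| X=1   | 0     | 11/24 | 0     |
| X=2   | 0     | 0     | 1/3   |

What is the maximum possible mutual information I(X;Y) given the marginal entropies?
The upper bound on mutual information is I(X;Y) ≤ min(H(X), H(Y)).

Marginal P(X) (row sums):
  P(X=0) = 5/24 + 0 + 0 = 5/24
  P(X=1) = 0 + 11/24 + 0 = 11/24
  P(X=2) = 0 + 0 + 1/3 = 1/3
Marginal P(Y) (column sums):
  P(Y=0) = 5/24 + 0 + 0 = 5/24
  P(Y=1) = 0 + 11/24 + 0 = 11/24
  P(Y=2) = 0 + 0 + 1/3 = 1/3

H(X) = -[(5/24)·log₂(5/24) + (11/24)·log₂(11/24) + (1/3)·log₂(1/3)]
  = 0.4715 + 0.5159 + 0.5283
  = 1.5157 bits
H(Y) = -[(5/24)·log₂(5/24) + (11/24)·log₂(11/24) + (1/3)·log₂(1/3)]
  = 0.4715 + 0.5159 + 0.5283
  = 1.5157 bits

Maximum possible I(X;Y) = min(1.5157, 1.5157) = 1.5157 bits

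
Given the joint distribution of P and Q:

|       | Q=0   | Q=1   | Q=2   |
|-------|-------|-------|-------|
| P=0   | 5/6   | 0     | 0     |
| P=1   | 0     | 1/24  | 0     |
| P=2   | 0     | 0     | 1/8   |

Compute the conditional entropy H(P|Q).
Marginal P(Q) (column sums):
  P(Q=0) = 5/6 + 0 + 0 = 5/6
  P(Q=1) = 0 + 1/24 + 0 = 1/24
  P(Q=2) = 0 + 0 + 1/8 = 1/8

H(P|Q) = -Σ P(P,Q)·log₂ P(P|Q), where P(P|Q) = P(P,Q) / P(Q)
  (cells with P(P,Q) = 0 contribute 0)
  (P=0,Q=0): P(P|Q) = (5/6)/(5/6) = 1;  -(5/6)·log₂(1) = 0.0000
  (P=1,Q=1): P(P|Q) = (1/24)/(1/24) = 1;  -(1/24)·log₂(1) = 0.0000
  (P=2,Q=2): P(P|Q) = (1/8)/(1/8) = 1;  -(1/8)·log₂(1) = 0.0000
H(P|Q) = 0.0000 + 0.0000 + 0.0000
  = 0.0000 bits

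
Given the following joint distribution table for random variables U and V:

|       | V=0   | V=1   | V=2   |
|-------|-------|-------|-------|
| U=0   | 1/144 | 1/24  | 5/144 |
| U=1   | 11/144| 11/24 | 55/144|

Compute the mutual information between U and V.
Marginal P(U) (row sums):
  P(U=0) = 1/144 + 1/24 + 5/144 = 1/12
  P(U=1) = 11/144 + 11/24 + 55/144 = 11/12
Marginal P(V) (column sums):
  P(V=0) = 1/144 + 11/144 = 1/12
  P(V=1) = 1/24 + 11/24 = 1/2
  P(V=2) = 5/144 + 55/144 = 5/12

H(U) = -[(1/12)·log₂(1/12) + (11/12)·log₂(11/12)]
  = 0.2987 + 0.1151
  = 0.4138 bits
H(V) = -[(1/12)·log₂(1/12) + (1/2)·log₂(1/2) + (5/12)·log₂(5/12)]
  = 0.2987 + 0.5000 + 0.5263
  = 1.3250 bits
H(U,V) = -[(1/144)·log₂(1/144) + (1/24)·log₂(1/24) + (5/144)·log₂(5/144) + (11/144)·log₂(11/144) + (11/24)·log₂(11/24) + (55/144)·log₂(55/144)]
  = 0.0498 + 0.1910 + 0.1683 + 0.2834 + 0.5159 + 0.5304
  = 1.7388 bits

I(U;V) = H(U) + H(V) - H(U,V)
  = 0.4138 + 1.3250 - 1.7388
  = 0.0000 bits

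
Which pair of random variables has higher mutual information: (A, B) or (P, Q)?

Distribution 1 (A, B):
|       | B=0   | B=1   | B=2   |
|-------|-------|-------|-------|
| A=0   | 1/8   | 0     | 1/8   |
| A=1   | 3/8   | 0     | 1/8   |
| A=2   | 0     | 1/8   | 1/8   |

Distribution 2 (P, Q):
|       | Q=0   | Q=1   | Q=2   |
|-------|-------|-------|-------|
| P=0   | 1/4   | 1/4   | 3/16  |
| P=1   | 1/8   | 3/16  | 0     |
Distribution 1 (A, B):
Marginal P(A) (row sums):
  P(A=0) = 1/8 + 0 + 1/8 = 1/4
  P(A=1) = 3/8 + 0 + 1/8 = 1/2
  P(A=2) = 0 + 1/8 + 1/8 = 1/4
Marginal P(B) (column sums):
  P(B=0) = 1/8 + 3/8 + 0 = 1/2
  P(B=1) = 0 + 0 + 1/8 = 1/8
  P(B=2) = 1/8 + 1/8 + 1/8 = 3/8

H(A) = -[(1/4)·log₂(1/4) + (1/2)·log₂(1/2) + (1/4)·log₂(1/4)]
  = 0.5000 + 0.5000 + 0.5000
  = 1.5000 bits
H(B) = -[(1/2)·log₂(1/2) + (1/8)·log₂(1/8) + (3/8)·log₂(3/8)]
  = 0.5000 + 0.3750 + 0.5306
  = 1.4056 bits
H(A,B) = -[(1/8)·log₂(1/8) + (1/8)·log₂(1/8) + (3/8)·log₂(3/8) + (1/8)·log₂(1/8) + (1/8)·log₂(1/8) + (1/8)·log₂(1/8)]
  = 0.3750 + 0.3750 + 0.5306 + 0.3750 + 0.3750 + 0.3750
  = 2.4056 bits

I(A;B) = H(A) + H(B) - H(A,B)
  = 1.5000 + 1.4056 - 2.4056
  = 0.5000 bits

Distribution 2 (P, Q):
Marginal P(P) (row sums):
  P(P=0) = 1/4 + 1/4 + 3/16 = 11/16
  P(P=1) = 1/8 + 3/16 + 0 = 5/16
Marginal P(Q) (column sums):
  P(Q=0) = 1/4 + 1/8 = 3/8
  P(Q=1) = 1/4 + 3/16 = 7/16
  P(Q=2) = 3/16 + 0 = 3/16

H(P) = -[(11/16)·log₂(11/16) + (5/16)·log₂(5/16)]
  = 0.3716 + 0.5244
  = 0.8960 bits
H(Q) = -[(3/8)·log₂(3/8) + (7/16)·log₂(7/16) + (3/16)·log₂(3/16)]
  = 0.5306 + 0.5218 + 0.4528
  = 1.5052 bits
H(P,Q) = -[(1/4)·log₂(1/4) + (1/4)·log₂(1/4) + (3/16)·log₂(3/16) + (1/8)·log₂(1/8) + (3/16)·log₂(3/16)]
  = 0.5000 + 0.5000 + 0.4528 + 0.3750 + 0.4528
  = 2.2806 bits

I(P;Q) = H(P) + H(Q) - H(P,Q)
  = 0.8960 + 1.5052 - 2.2806
  = 0.1206 bits

I(A;B) = 0.5000 bits > I(P;Q) = 0.1206 bits, so (A, B) has the higher mutual information (stronger dependence).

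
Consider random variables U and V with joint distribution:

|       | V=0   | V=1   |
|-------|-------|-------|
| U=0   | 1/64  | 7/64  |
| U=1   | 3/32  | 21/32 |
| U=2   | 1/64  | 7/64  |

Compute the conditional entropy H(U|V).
Marginal P(V) (column sums):
  P(V=0) = 1/64 + 3/32 + 1/64 = 1/8
  P(V=1) = 7/64 + 21/32 + 7/64 = 7/8

H(U|V) = -Σ P(U,V)·log₂ P(U|V), where P(U|V) = P(U,V) / P(V)
  (U=0,V=0): P(U|V) = (1/64)/(1/8) = 1/8;  -(1/64)·log₂(1/8) = 0.0469
  (U=0,V=1): P(U|V) = (7/64)/(7/8) = 1/8;  -(7/64)·log₂(1/8) = 0.3281
  (U=1,V=0): P(U|V) = (3/32)/(1/8) = 3/4;  -(3/32)·log₂(3/4) = 0.0389
  (U=1,V=1): P(U|V) = (21/32)/(7/8) = 3/4;  -(21/32)·log₂(3/4) = 0.2724
  (U=2,V=0): P(U|V) = (1/64)/(1/8) = 1/8;  -(1/64)·log₂(1/8) = 0.0469
  (U=2,V=1): P(U|V) = (7/64)/(7/8) = 1/8;  -(7/64)·log₂(1/8) = 0.3281
H(U|V) = 0.0469 + 0.3281 + 0.0389 + 0.2724 + 0.0469 + 0.3281
  = 1.0613 bits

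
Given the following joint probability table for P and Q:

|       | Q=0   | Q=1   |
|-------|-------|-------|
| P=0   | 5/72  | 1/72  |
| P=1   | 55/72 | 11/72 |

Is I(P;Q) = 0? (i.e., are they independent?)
Marginal P(P) (row sums):
  P(P=0) = 5/72 + 1/72 = 1/12
  P(P=1) = 55/72 + 11/72 = 11/12
Marginal P(Q) (column sums):
  P(Q=0) = 5/72 + 55/72 = 5/6
  P(Q=1) = 1/72 + 11/72 = 1/6

P and Q are independent iff P(P=i,Q=j) = P(P=i)·P(Q=j) for every cell.
  P(P=0)·P(Q=0) = 1/12 × 5/6 = 5/72 = P(P=0,Q=0) ✓
  P(P=0)·P(Q=1) = 1/12 × 1/6 = 1/72 = P(P=0,Q=1) ✓
  P(P=1)·P(Q=0) = 11/12 × 5/6 = 55/72 = P(P=1,Q=0) ✓
  P(P=1)·P(Q=1) = 11/12 × 1/6 = 11/72 = P(P=1,Q=1) ✓

Yes, P and Q are independent: every cell factors, so I(P;Q) = 0 bits.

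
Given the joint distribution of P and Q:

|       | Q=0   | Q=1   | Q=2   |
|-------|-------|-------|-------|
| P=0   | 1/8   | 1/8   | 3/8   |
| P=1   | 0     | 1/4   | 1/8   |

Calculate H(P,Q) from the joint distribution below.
H(P,Q) = -Σ P(P,Q) log₂ P(P,Q), summed over the non-zero cells:
H(P,Q) = -[(1/8)·log₂(1/8) + (1/8)·log₂(1/8) + (3/8)·log₂(3/8) + (1/4)·log₂(1/4) + (1/8)·log₂(1/8)]
  = 0.3750 + 0.3750 + 0.5306 + 0.5000 + 0.3750
  = 2.1556 bits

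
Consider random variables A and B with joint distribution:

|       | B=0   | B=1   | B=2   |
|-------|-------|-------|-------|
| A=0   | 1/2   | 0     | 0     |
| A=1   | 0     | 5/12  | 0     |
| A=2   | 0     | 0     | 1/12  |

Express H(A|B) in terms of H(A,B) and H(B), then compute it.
H(A|B) = H(A,B) - H(B)

Marginal P(B) (column sums):
  P(B=0) = 1/2 + 0 + 0 = 1/2
  P(B=1) = 0 + 5/12 + 0 = 5/12
  P(B=2) = 0 + 0 + 1/12 = 1/12

H(A,B) = -[(1/2)·log₂(1/2) + (5/12)·log₂(5/12) + (1/12)·log₂(1/12)]
  = 0.5000 + 0.5263 + 0.2987
  = 1.3250 bits
H(B) = -[(1/2)·log₂(1/2) + (5/12)·log₂(5/12) + (1/12)·log₂(1/12)]
  = 0.5000 + 0.5263 + 0.2987
  = 1.3250 bits

H(A|B) = 1.3250 - 1.3250 = 0.0000 bits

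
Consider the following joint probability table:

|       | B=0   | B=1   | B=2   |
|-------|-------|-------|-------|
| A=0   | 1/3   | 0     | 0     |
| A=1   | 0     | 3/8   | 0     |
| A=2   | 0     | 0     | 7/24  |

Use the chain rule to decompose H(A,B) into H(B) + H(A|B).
By the chain rule: H(A,B) = H(B) + H(A|B)

Marginal P(B) (column sums):
  P(B=0) = 1/3 + 0 + 0 = 1/3
  P(B=1) = 0 + 3/8 + 0 = 3/8
  P(B=2) = 0 + 0 + 7/24 = 7/24
H(B) = -[(1/3)·log₂(1/3) + (3/8)·log₂(3/8) + (7/24)·log₂(7/24)]
  = 0.5283 + 0.5306 + 0.5185
  = 1.5774 bits
H(A|B) = -Σ P(A,B)·log₂ P(A|B), where P(A|B) = P(A,B) / P(B)
  (cells with P(A,B) = 0 contribute 0)
  (A=0,B=0): P(A|B) = (1/3)/(1/3) = 1;  -(1/3)·log₂(1) = 0.0000
  (A=1,B=1): P(A|B) = (3/8)/(3/8) = 1;  -(3/8)·log₂(1) = 0.0000
  (A=2,B=2): P(A|B) = (7/24)/(7/24) = 1;  -(7/24)·log₂(1) = 0.0000
H(A|B) = 0.0000 + 0.0000 + 0.0000
  = 0.0000 bits

H(A,B) = H(B) + H(A|B) = 1.5774 + 0.0000 = 1.5774 bits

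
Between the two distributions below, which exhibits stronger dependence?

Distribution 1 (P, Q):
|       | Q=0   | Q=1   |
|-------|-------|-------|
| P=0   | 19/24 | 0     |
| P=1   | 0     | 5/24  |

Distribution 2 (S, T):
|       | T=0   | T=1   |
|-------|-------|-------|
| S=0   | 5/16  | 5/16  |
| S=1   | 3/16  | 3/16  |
Distribution 1 (P, Q):
Marginal P(P) (row sums):
  P(P=0) = 19/24 + 0 = 19/24
  P(P=1) = 0 + 5/24 = 5/24
Marginal P(Q) (column sums):
  P(Q=0) = 19/24 + 0 = 19/24
  P(Q=1) = 0 + 5/24 = 5/24

H(P) = -[(19/24)·log₂(19/24) + (5/24)·log₂(5/24)]
  = 0.2668 + 0.4715
  = 0.7383 bits
H(Q) = -[(19/24)·log₂(19/24) + (5/24)·log₂(5/24)]
  = 0.2668 + 0.4715
  = 0.7383 bits
H(P,Q) = -[(19/24)·log₂(19/24) + (5/24)·log₂(5/24)]
  = 0.2668 + 0.4715
  = 0.7383 bits

I(P;Q) = H(P) + H(Q) - H(P,Q)
  = 0.7383 + 0.7383 - 0.7383
  = 0.7383 bits

Distribution 2 (S, T):
Marginal P(S) (row sums):
  P(S=0) = 5/16 + 5/16 = 5/8
  P(S=1) = 3/16 + 3/16 = 3/8
Marginal P(T) (column sums):
  P(T=0) = 5/16 + 3/16 = 1/2
  P(T=1) = 5/16 + 3/16 = 1/2

H(S) = -[(5/8)·log₂(5/8) + (3/8)·log₂(3/8)]
  = 0.4238 + 0.5306
  = 0.9544 bits
H(T) = -[(1/2)·log₂(1/2) + (1/2)·log₂(1/2)]
  = 0.5000 + 0.5000
  = 1.0000 bits
H(S,T) = -[(5/16)·log₂(5/16) + (5/16)·log₂(5/16) + (3/16)·log₂(3/16) + (3/16)·log₂(3/16)]
  = 0.5244 + 0.5244 + 0.4528 + 0.4528
  = 1.9544 bits

I(S;T) = H(S) + H(T) - H(S,T)
  = 0.9544 + 1.0000 - 1.9544
  = 0.0000 bits

I(P;Q) = 0.7383 bits > I(S;T) = 0.0000 bits, so (P, Q) has the higher mutual information (stronger dependence).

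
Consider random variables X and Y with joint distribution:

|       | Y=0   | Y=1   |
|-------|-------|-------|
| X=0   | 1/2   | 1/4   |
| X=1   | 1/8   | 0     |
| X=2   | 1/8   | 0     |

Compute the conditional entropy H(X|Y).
Marginal P(Y) (column sums):
  P(Y=0) = 1/2 + 1/8 + 1/8 = 3/4
  P(Y=1) = 1/4 + 0 + 0 = 1/4

H(X|Y) = -Σ P(X,Y)·log₂ P(X|Y), where P(X|Y) = P(X,Y) / P(Y)
  (cells with P(X,Y) = 0 contribute 0)
  (X=0,Y=0): P(X|Y) = (1/2)/(3/4) = 2/3;  -(1/2)·log₂(2/3) = 0.2925
  (X=0,Y=1): P(X|Y) = (1/4)/(1/4) = 1;  -(1/4)·log₂(1) = 0.0000
  (X=1,Y=0): P(X|Y) = (1/8)/(3/4) = 1/6;  -(1/8)·log₂(1/6) = 0.3231
  (X=2,Y=0): P(X|Y) = (1/8)/(3/4) = 1/6;  -(1/8)·log₂(1/6) = 0.3231
H(X|Y) = 0.2925 + 0.0000 + 0.3231 + 0.3231
  = 0.9387 bits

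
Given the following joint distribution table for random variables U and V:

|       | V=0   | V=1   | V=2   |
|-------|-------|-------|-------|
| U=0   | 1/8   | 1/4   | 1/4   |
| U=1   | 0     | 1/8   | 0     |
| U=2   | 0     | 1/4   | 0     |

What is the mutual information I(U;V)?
Marginal P(U) (row sums):
  P(U=0) = 1/8 + 1/4 + 1/4 = 5/8
  P(U=1) = 0 + 1/8 + 0 = 1/8
  P(U=2) = 0 + 1/4 + 0 = 1/4
Marginal P(V) (column sums):
  P(V=0) = 1/8 + 0 + 0 = 1/8
  P(V=1) = 1/4 + 1/8 + 1/4 = 5/8
  P(V=2) = 1/4 + 0 + 0 = 1/4

H(U) = -[(5/8)·log₂(5/8) + (1/8)·log₂(1/8) + (1/4)·log₂(1/4)]
  = 0.4238 + 0.3750 + 0.5000
  = 1.2988 bits
H(V) = -[(1/8)·log₂(1/8) + (5/8)·log₂(5/8) + (1/4)·log₂(1/4)]
  = 0.3750 + 0.4238 + 0.5000
  = 1.2988 bits
H(U,V) = -[(1/8)·log₂(1/8) + (1/4)·log₂(1/4) + (1/4)·log₂(1/4) + (1/8)·log₂(1/8) + (1/4)·log₂(1/4)]
  = 0.3750 + 0.5000 + 0.5000 + 0.3750 + 0.5000
  = 2.2500 bits

I(U;V) = H(U) + H(V) - H(U,V)
  = 1.2988 + 1.2988 - 2.2500
  = 0.3476 bits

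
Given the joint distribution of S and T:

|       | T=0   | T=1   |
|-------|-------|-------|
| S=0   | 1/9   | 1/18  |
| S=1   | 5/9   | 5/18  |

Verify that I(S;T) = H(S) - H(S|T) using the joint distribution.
Left side, from I(S;T) = H(S) + H(T) - H(S,T):
Marginal P(S) (row sums):
  P(S=0) = 1/9 + 1/18 = 1/6
  P(S=1) = 5/9 + 5/18 = 5/6
Marginal P(T) (column sums):
  P(T=0) = 1/9 + 5/9 = 2/3
  P(T=1) = 1/18 + 5/18 = 1/3

H(S) = -[(1/6)·log₂(1/6) + (5/6)·log₂(5/6)]
  = 0.4308 + 0.2192
  = 0.6500 bits
H(T) = -[(2/3)·log₂(2/3) + (1/3)·log₂(1/3)]
  = 0.3900 + 0.5283
  = 0.9183 bits
H(S,T) = -[(1/9)·log₂(1/9) + (1/18)·log₂(1/18) + (5/9)·log₂(5/9) + (5/18)·log₂(5/18)]
  = 0.3522 + 0.2317 + 0.4711 + 0.5133
  = 1.5683 bits

I(S;T) = H(S) + H(T) - H(S,T)
  = 0.6500 + 0.9183 - 1.5683
  = 0.0000 bits

Right side, with H(S|T) computed directly from the conditional probabilities:
H(S|T) = -Σ P(S,T)·log₂ P(S|T), where P(S|T) = P(S,T) / P(T)
  (S=0,T=0): P(S|T) = (1/9)/(2/3) = 1/6;  -(1/9)·log₂(1/6) = 0.2872
  (S=0,T=1): P(S|T) = (1/18)/(1/3) = 1/6;  -(1/18)·log₂(1/6) = 0.1436
  (S=1,T=0): P(S|T) = (5/9)/(2/3) = 5/6;  -(5/9)·log₂(5/6) = 0.1461
  (S=1,T=1): P(S|T) = (5/18)/(1/3) = 5/6;  -(5/18)·log₂(5/6) = 0.0731
H(S|T) = 0.2872 + 0.1436 + 0.1461 + 0.0731
  = 0.6500 bits
H(S) - H(S|T) = 0.6500 - 0.6500 = 0.0000 bits

Both sides equal 0.0000 bits, so I(S;T) = H(S) - H(S|T) ✓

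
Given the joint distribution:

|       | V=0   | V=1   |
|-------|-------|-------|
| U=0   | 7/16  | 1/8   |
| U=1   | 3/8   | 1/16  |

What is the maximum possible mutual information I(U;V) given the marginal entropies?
The upper bound on mutual information is I(U;V) ≤ min(H(U), H(V)).

Marginal P(U) (row sums):
  P(U=0) = 7/16 + 1/8 = 9/16
  P(U=1) = 3/8 + 1/16 = 7/16
Marginal P(V) (column sums):
  P(V=0) = 7/16 + 3/8 = 13/16
  P(V=1) = 1/8 + 1/16 = 3/16

H(U) = -[(9/16)·log₂(9/16) + (7/16)·log₂(7/16)]
  = 0.4669 + 0.5218
  = 0.9887 bits
H(V) = -[(13/16)·log₂(13/16) + (3/16)·log₂(3/16)]
  = 0.2434 + 0.4528
  = 0.6962 bits

Maximum possible I(U;V) = min(0.9887, 0.6962) = 0.6962 bits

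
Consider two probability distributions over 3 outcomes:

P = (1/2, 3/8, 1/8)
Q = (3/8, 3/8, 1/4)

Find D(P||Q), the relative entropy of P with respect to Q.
D(P||Q) = Σ P(i) log₂(P(i)/Q(i))
  i=0: (1/2) × log₂((1/2)/(3/8)) = (1/2) × log₂(4/3) = 0.2075
  i=1: (3/8) × log₂((3/8)/(3/8)) = (3/8) × log₂(1) = 0.0000
  i=2: (1/8) × log₂((1/8)/(1/4)) = (1/8) × log₂(1/2) = -0.1250
D(P||Q) = 0.2075 + 0.0000 - 0.1250
  = 0.0825 bits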